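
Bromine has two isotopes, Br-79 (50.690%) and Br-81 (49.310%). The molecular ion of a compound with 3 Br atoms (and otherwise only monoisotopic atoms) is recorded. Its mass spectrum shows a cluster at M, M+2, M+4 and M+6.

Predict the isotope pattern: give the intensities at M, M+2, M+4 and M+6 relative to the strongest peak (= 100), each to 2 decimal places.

34.27 : 100.00 : 97.28 : 31.54

The 3 Br atoms are independent, so intensities follow the terms of (0.50690 + 0.49310)^3.
P(M) = 0.50690^3 = 0.130247
P(M+2) = 3 × 0.50690^2 × 0.49310^1 = 0.380103
P(M+4) = 3 × 0.50690^1 × 0.49310^2 = 0.369755
P(M+6) = 0.49310^3 = 0.119896
The M+2 peak is largest (0.380103); scaling to 100 gives 34.27 : 100.00 : 97.28 : 31.54.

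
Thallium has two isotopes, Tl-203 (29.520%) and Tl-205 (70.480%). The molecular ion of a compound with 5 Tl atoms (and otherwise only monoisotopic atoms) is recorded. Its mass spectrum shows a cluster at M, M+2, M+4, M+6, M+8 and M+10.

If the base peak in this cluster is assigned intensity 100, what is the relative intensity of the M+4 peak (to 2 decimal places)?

Binomial terms of (0.29520 + 0.70480)^5: M 0.0022, M+2 0.0268, M+4 0.1278, M+6 0.3051, M+8 0.3642, M+10 0.1739 → M+8 is the base peak.
P(M+8) = C(5,4) × 0.29520^1 × 0.70480^4 = 5 × 0.2952 × 0.24675365 = 0.364208 (base)
P(M+4) = C(5,2) × 0.29520^3 × 0.70480^2 = 10 × 0.02572463 × 0.49674304 = 0.127785
Relative intensity = 0.127785 / 0.364208 × 100 = 35.09

35.09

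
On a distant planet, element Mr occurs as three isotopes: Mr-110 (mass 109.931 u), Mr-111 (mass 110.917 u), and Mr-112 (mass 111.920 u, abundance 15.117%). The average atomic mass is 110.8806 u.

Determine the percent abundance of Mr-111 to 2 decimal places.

65.81%

The remaining 84.883% is split between Mr-110 (fraction x) and Mr-111 (fraction 0.84883 − x).
Substituting: 109.931x + 110.917(0.84883 − x) = 93.9616536
(109.931 − 110.917)x = -0.18802351  ⇒  x = 0.19069, y = 0.65814
Mr-110: 19.07%, Mr-111: 65.81%.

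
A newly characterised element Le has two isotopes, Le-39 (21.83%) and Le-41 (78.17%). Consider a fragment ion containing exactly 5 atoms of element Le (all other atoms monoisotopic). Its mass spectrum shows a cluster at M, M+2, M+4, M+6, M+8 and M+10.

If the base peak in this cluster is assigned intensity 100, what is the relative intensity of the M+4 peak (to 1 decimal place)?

15.6

Binomial terms of (0.2183 + 0.7817)^5: M 0.0005, M+2 0.0089, M+4 0.0636, M+6 0.2276, M+8 0.4076, M+10 0.2919 → M+8 is the base peak.
P(M+8) = C(5,4) × 0.2183^1 × 0.7817^4 = 5 × 0.2183 × 0.37338808 = 0.407553 (base)
P(M+4) = C(5,2) × 0.2183^3 × 0.7817^2 = 10 × 0.01040306 × 0.61105489 = 0.063568
Relative intensity = 0.063568 / 0.407553 × 100 = 15.6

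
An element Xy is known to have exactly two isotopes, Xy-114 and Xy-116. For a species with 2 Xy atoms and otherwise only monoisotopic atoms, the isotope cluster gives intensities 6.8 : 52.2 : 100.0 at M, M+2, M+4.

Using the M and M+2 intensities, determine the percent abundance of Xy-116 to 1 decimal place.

If p is the fraction of Xy that is Xy-114, then I(M+2)/I(M) = [C(2,1)·p^1·(1−p)] / p^2 = 2·(1−p)/p = 52.2/6.8 = 7.6765
(1−p)/p = 7.6765/2 = 3.8382  ⇒  p = 1/(1 + 3.8382) = 0.2067
Xy-114: 20.7%, Xy-116: 79.3%.

79.3%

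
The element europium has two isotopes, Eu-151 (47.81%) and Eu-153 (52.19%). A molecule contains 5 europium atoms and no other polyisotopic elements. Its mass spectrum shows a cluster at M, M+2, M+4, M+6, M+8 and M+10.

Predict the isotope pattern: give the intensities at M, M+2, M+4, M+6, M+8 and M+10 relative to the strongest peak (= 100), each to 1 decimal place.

The 5 Eu atoms are independent, so intensities follow the terms of (0.4781 + 0.5219)^5.
P(M) = 0.4781^5 = 0.024980
P(M+2) = 5 × 0.4781^4 × 0.5219^1 = 0.136343
P(M+4) = 10 × 0.4781^3 × 0.5219^2 = 0.297667
P(M+6) = 10 × 0.4781^2 × 0.5219^3 = 0.324937
P(M+8) = 5 × 0.4781^1 × 0.5219^4 = 0.177353
P(M+10) = 0.5219^5 = 0.038720
The M+6 peak is largest (0.324937); scaling to 100 gives 7.7 : 42.0 : 91.6 : 100.0 : 54.6 : 11.9.

7.7 : 42.0 : 91.6 : 100.0 : 54.6 : 11.9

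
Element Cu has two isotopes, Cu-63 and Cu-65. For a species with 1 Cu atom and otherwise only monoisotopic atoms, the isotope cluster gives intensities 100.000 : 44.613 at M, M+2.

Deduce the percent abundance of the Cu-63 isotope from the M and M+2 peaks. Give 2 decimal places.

Write p for the Cu-63 fraction. I(M+2)/I(M) = [C(1,1)·p^0·(1−p)] / p^1 = 1·(1−p)/p = 44.613/100.000 = 0.4461
(1−p)/p = 0.4461/1 = 0.4461  ⇒  p = 1/(1 + 0.4461) = 0.6915
Cu-63: 69.15%, Cu-65: 30.85%.

69.15%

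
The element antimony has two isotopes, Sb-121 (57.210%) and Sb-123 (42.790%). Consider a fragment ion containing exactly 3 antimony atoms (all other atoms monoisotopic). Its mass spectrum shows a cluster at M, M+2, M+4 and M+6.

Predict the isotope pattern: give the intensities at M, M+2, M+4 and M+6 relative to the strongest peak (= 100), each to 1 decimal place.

Each Sb atom is independently Sb-121 (p = 0.57210) or Sb-123 (q = 0.42790); the cluster is the binomial expansion (p + q)^3.
P(M) = 0.57210^3 = 0.187247
P(M+2) = 3 × 0.57210^2 × 0.42790^1 = 0.420153
P(M+4) = 3 × 0.57210^1 × 0.42790^2 = 0.314252
P(M+6) = 0.42790^3 = 0.078348
The M+2 peak is largest (0.420153); scaling to 100 gives 44.6 : 100.0 : 74.8 : 18.6.

44.6 : 100.0 : 74.8 : 18.6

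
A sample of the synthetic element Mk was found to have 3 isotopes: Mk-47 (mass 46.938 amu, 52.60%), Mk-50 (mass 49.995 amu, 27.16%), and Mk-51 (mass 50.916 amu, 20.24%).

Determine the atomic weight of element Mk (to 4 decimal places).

48.5734 amu

Average mass = Σ (abundance × isotope mass) = 0.5260 × 46.938 + 0.2716 × 49.995 + 0.2024 × 50.916
= 24.68939 + 13.57864 + 10.30540 = 48.57343 amu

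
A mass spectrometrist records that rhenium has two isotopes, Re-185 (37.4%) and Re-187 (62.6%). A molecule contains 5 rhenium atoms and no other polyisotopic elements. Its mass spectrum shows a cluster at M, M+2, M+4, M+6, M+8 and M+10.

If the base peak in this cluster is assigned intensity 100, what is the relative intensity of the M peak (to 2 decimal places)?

Binomial terms of (0.374 + 0.626)^5: M 0.0073, M+2 0.0612, M+4 0.2050, M+6 0.3431, M+8 0.2872, M+10 0.0961 → M+6 is the base peak.
P(M+6) = C(5,3) × 0.374^2 × 0.626^3 = 10 × 0.139876 × 0.24531438 = 0.343136 (base)
P(M) = C(5,0) × 0.374^5 × 0.626^0 = 1 × 0.00731742 × 1.0000 = 0.007317
Relative intensity = 0.007317 / 0.343136 × 100 = 2.13

2.13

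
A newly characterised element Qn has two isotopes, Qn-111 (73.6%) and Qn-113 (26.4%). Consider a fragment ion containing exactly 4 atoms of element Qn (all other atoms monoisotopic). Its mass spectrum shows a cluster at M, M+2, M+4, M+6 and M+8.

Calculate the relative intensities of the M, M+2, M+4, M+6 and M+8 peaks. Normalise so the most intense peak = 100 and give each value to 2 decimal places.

69.70 : 100.00 : 53.80 : 12.87 : 1.15

Each Qn atom is independently Qn-111 (p = 0.736) or Qn-113 (q = 0.264); the cluster is the binomial expansion (p + q)^4.
P(M) = 0.736^4 = 0.293435
P(M+2) = 4 × 0.736^3 × 0.264^1 = 0.421015
P(M+4) = 6 × 0.736^2 × 0.264^2 = 0.226524
P(M+6) = 4 × 0.736^1 × 0.264^3 = 0.054169
P(M+8) = 0.264^4 = 0.004858
The M+2 peak is largest (0.421015); scaling to 100 gives 69.70 : 100.00 : 53.80 : 12.87 : 1.15.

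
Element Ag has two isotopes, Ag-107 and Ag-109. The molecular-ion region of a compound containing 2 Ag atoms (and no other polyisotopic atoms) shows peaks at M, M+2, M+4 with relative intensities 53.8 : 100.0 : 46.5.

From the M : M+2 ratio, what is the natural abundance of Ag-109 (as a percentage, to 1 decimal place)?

Write p for the Ag-107 fraction. I(M+2)/I(M) = [C(2,1)·p^1·(1−p)] / p^2 = 2·(1−p)/p = 100.0/53.8 = 1.8587
(1−p)/p = 1.8587/2 = 0.9294  ⇒  p = 1/(1 + 0.9294) = 0.5183
Ag-107: 51.8%, Ag-109: 48.2%.

48.2%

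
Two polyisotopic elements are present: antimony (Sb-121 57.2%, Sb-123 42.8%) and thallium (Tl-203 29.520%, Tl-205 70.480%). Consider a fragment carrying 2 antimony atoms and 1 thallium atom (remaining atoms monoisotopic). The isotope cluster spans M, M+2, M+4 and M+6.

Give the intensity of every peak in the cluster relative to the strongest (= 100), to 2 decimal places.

Antimony pattern (n=2): 0.327184 : 0.489632 : 0.183184
Thallium pattern (n=1): 0.2952 : 0.7048
Convolve the two distributions (both contribute in 2-u steps):
  M: 0.327184×0.2952 = 0.096585
  M+2: 0.327184×0.7048 + 0.489632×0.2952 = 0.375139
  M+4: 0.489632×0.7048 + 0.183184×0.2952 = 0.399169
  M+6: 0.183184×0.7048 = 0.129108
Scale to base peak (0.399169) = 100: 24.20 : 93.98 : 100.00 : 32.34

24.20 : 93.98 : 100.00 : 32.34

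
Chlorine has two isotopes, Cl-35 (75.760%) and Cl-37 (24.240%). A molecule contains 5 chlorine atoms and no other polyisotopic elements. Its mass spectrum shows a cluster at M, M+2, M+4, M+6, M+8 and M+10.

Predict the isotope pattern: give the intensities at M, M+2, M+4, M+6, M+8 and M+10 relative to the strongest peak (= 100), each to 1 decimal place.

Expanding (0.75760 + 0.24240)^5:
P(M) = 0.75760^5 = 0.249574
P(M+2) = 5 × 0.75760^4 × 0.24240^1 = 0.399266
P(M+4) = 10 × 0.75760^3 × 0.24240^2 = 0.255497
P(M+6) = 10 × 0.75760^2 × 0.24240^3 = 0.081748
P(M+8) = 5 × 0.75760^1 × 0.24240^4 = 0.013078
P(M+10) = 0.24240^5 = 0.000837
The M+2 peak is largest (0.399266); scaling to 100 gives 62.5 : 100.0 : 64.0 : 20.5 : 3.3 : 0.2.

62.5 : 100.0 : 64.0 : 20.5 : 3.3 : 0.2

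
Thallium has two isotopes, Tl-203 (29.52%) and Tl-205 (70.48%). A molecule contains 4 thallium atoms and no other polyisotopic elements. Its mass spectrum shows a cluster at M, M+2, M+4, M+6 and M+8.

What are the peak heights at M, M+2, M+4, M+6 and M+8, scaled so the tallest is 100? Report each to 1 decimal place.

Each Tl atom is independently Tl-203 (p = 0.2952) or Tl-205 (q = 0.7048); the cluster is the binomial expansion (p + q)^4.
P(M) = 0.2952^4 = 0.007594
P(M+2) = 4 × 0.2952^3 × 0.7048^1 = 0.072523
P(M+4) = 6 × 0.2952^2 × 0.7048^2 = 0.259726
P(M+6) = 4 × 0.2952^1 × 0.7048^3 = 0.413403
P(M+8) = 0.7048^4 = 0.246754
The M+6 peak is largest (0.413403); scaling to 100 gives 1.8 : 17.5 : 62.8 : 100.0 : 59.7.

1.8 : 17.5 : 62.8 : 100.0 : 59.7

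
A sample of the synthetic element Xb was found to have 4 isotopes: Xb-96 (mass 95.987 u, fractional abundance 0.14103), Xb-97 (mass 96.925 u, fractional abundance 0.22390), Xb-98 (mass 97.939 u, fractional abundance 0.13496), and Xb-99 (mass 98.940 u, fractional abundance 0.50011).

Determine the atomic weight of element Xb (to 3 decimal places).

97.937 u

Ar = Σ fᵢ·mᵢ = 0.14103 × 95.987 + 0.22390 × 96.925 + 0.13496 × 97.939 + 0.50011 × 98.940
= 13.5370 + 21.7015 + 13.2178 + 49.4809 = 97.9372 u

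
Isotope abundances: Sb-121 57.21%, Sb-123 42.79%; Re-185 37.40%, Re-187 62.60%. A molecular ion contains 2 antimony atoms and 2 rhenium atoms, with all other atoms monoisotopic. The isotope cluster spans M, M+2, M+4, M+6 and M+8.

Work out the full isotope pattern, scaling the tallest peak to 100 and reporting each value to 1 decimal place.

Antimony pattern (n=2): 0.32729841 : 0.48960318 : 0.18309841
Rhenium pattern (n=2): 0.139876 : 0.468248 : 0.391876
Convolve the two distributions (both contribute in 2-u steps):
  M: 0.32729841×0.139876 = 0.045781
  M+2: 0.32729841×0.468248 + 0.48960318×0.139876 = 0.221741
  M+4: 0.32729841×0.391876 + 0.48960318×0.468248 + 0.18309841×0.139876 = 0.383127
  M+6: 0.48960318×0.391876 + 0.18309841×0.468248 = 0.277599
  M+8: 0.18309841×0.391876 = 0.071752
Scale to base peak (0.383127) = 100: 11.9 : 57.9 : 100.0 : 72.5 : 18.7

11.9 : 57.9 : 100.0 : 72.5 : 18.7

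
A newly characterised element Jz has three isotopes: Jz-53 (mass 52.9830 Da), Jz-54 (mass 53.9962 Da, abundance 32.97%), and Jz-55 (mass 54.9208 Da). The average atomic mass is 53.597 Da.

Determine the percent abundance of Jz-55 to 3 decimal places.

14.447%

Let x and y be the fractions of Jz-53 and Jz-55. Then x + y = 1 − 0.3297 = 0.6703 and 52.9830x + 54.9208y = 53.597 − 0.3297×53.9962 = 35.79445286.
Substituting: 52.9830x + 54.9208(0.6703 − x) = 35.79445286
(52.9830 − 54.9208)x = -1.01895938  ⇒  x = 0.52583, y = 0.14447
Jz-53: 52.583%, Jz-55: 14.447%.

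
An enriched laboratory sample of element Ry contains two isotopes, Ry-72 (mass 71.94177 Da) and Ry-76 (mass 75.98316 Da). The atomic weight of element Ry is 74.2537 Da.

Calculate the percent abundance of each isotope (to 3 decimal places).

With x = fraction of Ry-72 (so Ry-76 is 1 − x):
71.94177·x + 75.98316·(1 − x) = 74.2537
(71.94177 − 75.98316)·x = 74.2537 − 75.98316
x = -1.72946 / -4.04139 = 0.42794 → 42.794% Ry-72, 57.206% Ry-76.

Ry-72: 42.794%, Ry-76: 57.206%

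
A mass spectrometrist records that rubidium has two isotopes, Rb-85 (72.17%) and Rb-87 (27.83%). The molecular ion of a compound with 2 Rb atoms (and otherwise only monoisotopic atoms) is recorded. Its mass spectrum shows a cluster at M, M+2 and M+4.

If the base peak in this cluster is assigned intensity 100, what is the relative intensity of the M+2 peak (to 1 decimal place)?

Term probabilities: M 0.5209, M+2 0.4017, M+4 0.0775. Base peak = M.
P(M) = C(2,0) × 0.7217^2 × 0.2783^0 = 1 × 0.52085089 × 1.0000 = 0.520851 (base)
P(M+2) = C(2,1) × 0.7217^1 × 0.2783^1 = 2 × 0.7217 × 0.2783 = 0.401698
Relative intensity = 0.401698 / 0.520851 × 100 = 77.1

77.1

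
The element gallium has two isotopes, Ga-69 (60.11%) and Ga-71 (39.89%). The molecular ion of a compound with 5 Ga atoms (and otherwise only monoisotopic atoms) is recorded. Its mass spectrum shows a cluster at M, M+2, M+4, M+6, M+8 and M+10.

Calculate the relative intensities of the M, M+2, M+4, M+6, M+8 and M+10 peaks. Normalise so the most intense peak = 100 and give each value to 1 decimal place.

22.7 : 75.3 : 100.0 : 66.4 : 22.0 : 2.9

The 5 Ga atoms are independent, so intensities follow the terms of (0.6011 + 0.3989)^5.
P(M) = 0.6011^5 = 0.078475
P(M+2) = 5 × 0.6011^4 × 0.3989^1 = 0.260388
P(M+4) = 10 × 0.6011^3 × 0.3989^2 = 0.345596
P(M+6) = 10 × 0.6011^2 × 0.3989^3 = 0.229343
P(M+8) = 5 × 0.6011^1 × 0.3989^4 = 0.076098
P(M+10) = 0.3989^5 = 0.010100
The M+4 peak is largest (0.345596); scaling to 100 gives 22.7 : 75.3 : 100.0 : 66.4 : 22.0 : 2.9.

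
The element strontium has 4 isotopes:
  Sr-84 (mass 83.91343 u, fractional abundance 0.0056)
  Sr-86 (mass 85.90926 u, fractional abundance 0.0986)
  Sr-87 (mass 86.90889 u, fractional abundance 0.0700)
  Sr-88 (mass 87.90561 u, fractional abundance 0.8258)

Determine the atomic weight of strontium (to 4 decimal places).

The abundance-weighted mean is 0.0056 × 83.91343 + 0.0986 × 85.90926 + 0.0700 × 86.90889 + 0.8258 × 87.90561
= 0.469915 + 8.470653 + 6.083622 + 72.592453 = 87.616643 u

87.6166 u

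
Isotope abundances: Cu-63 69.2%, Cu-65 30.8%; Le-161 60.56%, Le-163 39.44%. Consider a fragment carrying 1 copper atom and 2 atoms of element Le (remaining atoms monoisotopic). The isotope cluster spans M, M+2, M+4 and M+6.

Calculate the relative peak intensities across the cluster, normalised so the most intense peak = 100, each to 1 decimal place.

Copper pattern (n=1): 0.6920 : 0.3080
Element Le pattern (n=2): 0.36675136 : 0.47769728 : 0.15555136
Convolve the two distributions (both contribute in 2-u steps):
  M: 0.6920×0.36675136 = 0.253792
  M+2: 0.6920×0.47769728 + 0.3080×0.36675136 = 0.443526
  M+4: 0.6920×0.15555136 + 0.3080×0.47769728 = 0.254772
  M+6: 0.3080×0.15555136 = 0.047910
Scale to base peak (0.443526) = 100: 57.2 : 100.0 : 57.4 : 10.8

57.2 : 100.0 : 57.4 : 10.8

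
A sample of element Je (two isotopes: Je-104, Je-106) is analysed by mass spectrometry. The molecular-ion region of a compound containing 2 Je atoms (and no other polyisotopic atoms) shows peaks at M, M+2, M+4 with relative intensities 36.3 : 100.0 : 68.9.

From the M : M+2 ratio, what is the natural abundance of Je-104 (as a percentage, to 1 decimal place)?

42.1%

Write p for the Je-104 fraction. I(M+2)/I(M) = [C(2,1)·p^1·(1−p)] / p^2 = 2·(1−p)/p = 100.0/36.3 = 2.7548
(1−p)/p = 2.7548/2 = 1.3774  ⇒  p = 1/(1 + 1.3774) = 0.4206
Je-104: 42.1%, Je-106: 57.9%.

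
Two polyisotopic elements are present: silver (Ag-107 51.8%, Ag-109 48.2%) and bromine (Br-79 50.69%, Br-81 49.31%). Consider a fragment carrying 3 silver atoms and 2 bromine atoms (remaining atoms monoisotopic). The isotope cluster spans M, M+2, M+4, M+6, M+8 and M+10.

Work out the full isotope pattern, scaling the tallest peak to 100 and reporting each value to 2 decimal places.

Silver pattern (n=3): 0.13899183 : 0.3879965 : 0.3610315 : 0.11198017
Bromine pattern (n=2): 0.25694761 : 0.49990478 : 0.24314761
Convolve the two distributions (both contribute in 2-u steps):
  M: 0.13899183×0.25694761 = 0.035714
  M+2: 0.13899183×0.49990478 + 0.3879965×0.25694761 = 0.169177
  M+4: 0.13899183×0.24314761 + 0.3879965×0.49990478 + 0.3610315×0.25694761 = 0.320523
  M+6: 0.3879965×0.24314761 + 0.3610315×0.49990478 + 0.11198017×0.25694761 = 0.303595
  M+8: 0.3610315×0.24314761 + 0.11198017×0.49990478 = 0.143763
  M+10: 0.11198017×0.24314761 = 0.027228
Scale to base peak (0.320523) = 100: 11.14 : 52.78 : 100.00 : 94.72 : 44.85 : 8.49

11.14 : 52.78 : 100.00 : 94.72 : 44.85 : 8.49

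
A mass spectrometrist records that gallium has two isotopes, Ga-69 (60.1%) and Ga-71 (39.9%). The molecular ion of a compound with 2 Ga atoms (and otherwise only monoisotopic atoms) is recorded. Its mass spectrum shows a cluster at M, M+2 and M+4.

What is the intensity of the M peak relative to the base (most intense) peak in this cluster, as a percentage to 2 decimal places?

75.31%

(0.601 + 0.399)^2 gives M 0.3612, M+2 0.4796, M+4 0.1592; the largest is M+2.
P(M+2) = C(2,1) × 0.601^1 × 0.399^1 = 2 × 0.6010 × 0.3990 = 0.479598 (base)
P(M) = C(2,0) × 0.601^2 × 0.399^0 = 1 × 0.361201 × 1.0000 = 0.361201
Relative intensity = 0.361201 / 0.479598 × 100 = 75.31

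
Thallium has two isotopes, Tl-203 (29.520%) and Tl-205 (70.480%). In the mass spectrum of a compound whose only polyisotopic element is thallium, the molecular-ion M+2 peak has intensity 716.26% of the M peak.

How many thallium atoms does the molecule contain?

With n Tl atoms, P(M+2)/P(M) = C(n,1)·p^(n−1)q / p^n = n·q/p = n · 0.70480/0.29520.
n = 7.1626 × 0.29520/0.70480 = 3.00 ≈ 3

3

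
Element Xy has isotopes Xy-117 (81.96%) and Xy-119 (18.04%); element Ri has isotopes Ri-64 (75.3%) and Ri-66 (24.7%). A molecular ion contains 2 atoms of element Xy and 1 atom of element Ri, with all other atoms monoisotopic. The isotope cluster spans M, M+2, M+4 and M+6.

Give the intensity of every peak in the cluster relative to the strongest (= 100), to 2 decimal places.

Element Xy pattern (n=2): 0.67174416 : 0.29571168 : 0.03254416
Element Ri pattern (n=1): 0.7530 : 0.2470
Convolve the two distributions (both contribute in 2-u steps):
  M: 0.67174416×0.7530 = 0.505823
  M+2: 0.67174416×0.2470 + 0.29571168×0.7530 = 0.388592
  M+4: 0.29571168×0.2470 + 0.03254416×0.7530 = 0.097547
  M+6: 0.03254416×0.2470 = 0.008038
Scale to base peak (0.505823) = 100: 100.00 : 76.82 : 19.28 : 1.59

100.00 : 76.82 : 19.28 : 1.59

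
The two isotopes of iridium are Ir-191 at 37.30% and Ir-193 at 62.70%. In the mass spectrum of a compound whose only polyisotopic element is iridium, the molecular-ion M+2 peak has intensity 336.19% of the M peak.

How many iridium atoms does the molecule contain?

2

The M+2/M ratio from n Ir atoms is n · q/p = n · 0.6270/0.3730.
n = 3.3619 × 0.3730/0.6270 = 2.00 ≈ 2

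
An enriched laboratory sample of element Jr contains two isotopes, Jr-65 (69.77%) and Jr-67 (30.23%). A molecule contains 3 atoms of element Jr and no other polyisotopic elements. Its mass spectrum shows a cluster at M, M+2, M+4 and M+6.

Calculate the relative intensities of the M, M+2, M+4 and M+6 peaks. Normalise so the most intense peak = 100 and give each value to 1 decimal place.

76.9 : 100.0 : 43.3 : 6.3

The 3 Jr atoms are independent, so intensities follow the terms of (0.6977 + 0.3023)^3.
P(M) = 0.6977^3 = 0.339630
P(M+2) = 3 × 0.6977^2 × 0.3023^1 = 0.441466
P(M+4) = 3 × 0.6977^1 × 0.3023^2 = 0.191279
P(M+6) = 0.3023^3 = 0.027626
The M+2 peak is largest (0.441466); scaling to 100 gives 76.9 : 100.0 : 43.3 : 6.3.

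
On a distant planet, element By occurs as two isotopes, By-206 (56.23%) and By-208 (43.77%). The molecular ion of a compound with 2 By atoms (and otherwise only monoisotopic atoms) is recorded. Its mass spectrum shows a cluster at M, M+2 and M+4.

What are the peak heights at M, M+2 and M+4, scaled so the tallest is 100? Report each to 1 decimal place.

64.2 : 100.0 : 38.9

The 2 By atoms are independent, so intensities follow the terms of (0.5623 + 0.4377)^2.
P(M) = 0.5623^2 = 0.316181
P(M+2) = 2 × 0.5623^1 × 0.4377^1 = 0.492237
P(M+4) = 0.4377^2 = 0.191581
The M+2 peak is largest (0.492237); scaling to 100 gives 64.2 : 100.0 : 38.9.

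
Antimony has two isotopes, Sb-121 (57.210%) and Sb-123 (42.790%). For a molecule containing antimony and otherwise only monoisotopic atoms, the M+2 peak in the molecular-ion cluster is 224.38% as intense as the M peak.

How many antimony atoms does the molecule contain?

3

For n independent Sb atoms, I(M+2)/I(M) = n · (abundance Sb-123) / (abundance Sb-121) = n · 0.42790/0.57210.
n = 2.2438 × 0.57210/0.42790 = 3.00 ≈ 3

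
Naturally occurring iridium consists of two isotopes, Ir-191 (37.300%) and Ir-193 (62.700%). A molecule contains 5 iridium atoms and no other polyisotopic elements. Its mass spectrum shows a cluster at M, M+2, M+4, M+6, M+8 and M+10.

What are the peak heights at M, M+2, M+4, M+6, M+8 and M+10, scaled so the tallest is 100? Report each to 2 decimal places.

2.11 : 17.70 : 59.49 : 100.00 : 84.05 : 28.26

The 5 Ir atoms are independent, so intensities follow the terms of (0.37300 + 0.62700)^5.
P(M) = 0.37300^5 = 0.007220
P(M+2) = 5 × 0.37300^4 × 0.62700^1 = 0.060684
P(M+4) = 10 × 0.37300^3 × 0.62700^2 = 0.204015
P(M+6) = 10 × 0.37300^2 × 0.62700^3 = 0.342942
P(M+8) = 5 × 0.37300^1 × 0.62700^4 = 0.288237
P(M+10) = 0.62700^5 = 0.096903
The M+6 peak is largest (0.342942); scaling to 100 gives 2.11 : 17.70 : 59.49 : 100.00 : 84.05 : 28.26.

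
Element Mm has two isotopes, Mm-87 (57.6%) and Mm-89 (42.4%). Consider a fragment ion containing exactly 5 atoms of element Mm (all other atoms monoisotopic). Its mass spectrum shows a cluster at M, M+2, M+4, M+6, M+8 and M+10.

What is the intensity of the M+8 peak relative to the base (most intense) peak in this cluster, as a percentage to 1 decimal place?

Binomial terms of (0.576 + 0.424)^5: M 0.0634, M+2 0.2334, M+4 0.3436, M+6 0.2529, M+8 0.0931, M+10 0.0137 → M+4 is the base peak.
P(M+4) = C(5,2) × 0.576^3 × 0.424^2 = 10 × 0.19110298 × 0.179776 = 0.343557 (base)
P(M+8) = C(5,4) × 0.576^1 × 0.424^4 = 5 × 0.5760 × 0.03231941 = 0.093080
Relative intensity = 0.093080 / 0.343557 × 100 = 27.1

27.1%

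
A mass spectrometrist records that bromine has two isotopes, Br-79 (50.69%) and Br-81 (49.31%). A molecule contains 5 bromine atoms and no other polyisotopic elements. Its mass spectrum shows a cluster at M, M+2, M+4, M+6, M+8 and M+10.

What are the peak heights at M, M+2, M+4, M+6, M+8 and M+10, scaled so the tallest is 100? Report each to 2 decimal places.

10.57 : 51.40 : 100.00 : 97.28 : 47.31 : 9.21

Each Br atom is independently Br-79 (p = 0.5069) or Br-81 (q = 0.4931); the cluster is the binomial expansion (p + q)^5.
P(M) = 0.5069^5 = 0.033467
P(M+2) = 5 × 0.5069^4 × 0.4931^1 = 0.162777
P(M+4) = 10 × 0.5069^3 × 0.4931^2 = 0.316692
P(M+6) = 10 × 0.5069^2 × 0.4931^3 = 0.308070
P(M+8) = 5 × 0.5069^1 × 0.4931^4 = 0.149842
P(M+10) = 0.4931^5 = 0.029152
The M+4 peak is largest (0.316692); scaling to 100 gives 10.57 : 51.40 : 100.00 : 97.28 : 47.31 : 9.21.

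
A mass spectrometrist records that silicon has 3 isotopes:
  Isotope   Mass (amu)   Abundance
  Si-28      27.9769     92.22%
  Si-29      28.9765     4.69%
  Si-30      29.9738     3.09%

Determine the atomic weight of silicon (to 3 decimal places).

28.085 amu

Average mass = Σ (abundance × isotope mass) = 0.9222 × 27.9769 + 0.0469 × 28.9765 + 0.0309 × 29.9738
= 25.80030 + 1.35900 + 0.92619 = 28.08549 amu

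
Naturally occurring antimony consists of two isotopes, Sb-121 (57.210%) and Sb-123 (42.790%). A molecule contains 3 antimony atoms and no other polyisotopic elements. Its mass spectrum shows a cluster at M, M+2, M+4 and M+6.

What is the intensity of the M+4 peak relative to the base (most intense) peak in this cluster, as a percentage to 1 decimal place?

74.8%

Term probabilities: M 0.1872, M+2 0.4202, M+4 0.3143, M+6 0.0783. Base peak = M+2.
P(M+2) = C(3,1) × 0.57210^2 × 0.42790^1 = 3 × 0.32729841 × 0.4279 = 0.420153 (base)
P(M+4) = C(3,2) × 0.57210^1 × 0.42790^2 = 3 × 0.5721 × 0.18309841 = 0.314252
Relative intensity = 0.314252 / 0.420153 × 100 = 74.8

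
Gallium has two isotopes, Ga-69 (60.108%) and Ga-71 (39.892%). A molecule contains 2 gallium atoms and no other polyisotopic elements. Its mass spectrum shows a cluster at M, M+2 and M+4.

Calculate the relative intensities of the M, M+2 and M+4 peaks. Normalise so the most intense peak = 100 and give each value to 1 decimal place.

Each Ga atom is independently Ga-69 (p = 0.60108) or Ga-71 (q = 0.39892); the cluster is the binomial expansion (p + q)^2.
P(M) = 0.60108^2 = 0.361297
P(M+2) = 2 × 0.60108^1 × 0.39892^1 = 0.479566
P(M+4) = 0.39892^2 = 0.159137
The M+2 peak is largest (0.479566); scaling to 100 gives 75.3 : 100.0 : 33.2.

75.3 : 100.0 : 33.2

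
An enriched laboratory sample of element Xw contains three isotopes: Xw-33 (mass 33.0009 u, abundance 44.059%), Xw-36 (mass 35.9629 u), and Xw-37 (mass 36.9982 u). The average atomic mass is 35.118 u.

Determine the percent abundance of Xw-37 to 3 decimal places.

Let x and y be the fractions of Xw-36 and Xw-37. Then x + y = 1 − 0.44059 = 0.55941 and 35.9629x + 36.9982y = 35.118 − 0.44059×33.0009 = 20.578133469.
Substituting: 35.9629x + 36.9982(0.55941 − x) = 20.578133469
(35.9629 − 36.9982)x = -0.119029593  ⇒  x = 0.11497, y = 0.44444
Xw-36: 11.497%, Xw-37: 44.444%.

44.444%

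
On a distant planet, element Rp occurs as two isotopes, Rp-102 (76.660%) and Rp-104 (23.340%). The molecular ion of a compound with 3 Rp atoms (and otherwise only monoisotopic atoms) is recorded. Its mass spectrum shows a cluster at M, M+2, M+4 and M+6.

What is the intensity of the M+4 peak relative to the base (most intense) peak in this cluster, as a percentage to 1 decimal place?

27.8%

(0.76660 + 0.23340)^3 gives M 0.4505, M+2 0.4115, M+4 0.1253, M+6 0.0127; the largest is M.
P(M) = C(3,0) × 0.76660^3 × 0.23340^0 = 1 × 0.45051208 × 1.0000 = 0.450512 (base)
P(M+4) = C(3,2) × 0.76660^1 × 0.23340^2 = 3 × 0.7666 × 0.05447556 = 0.125283
Relative intensity = 0.125283 / 0.450512 × 100 = 27.8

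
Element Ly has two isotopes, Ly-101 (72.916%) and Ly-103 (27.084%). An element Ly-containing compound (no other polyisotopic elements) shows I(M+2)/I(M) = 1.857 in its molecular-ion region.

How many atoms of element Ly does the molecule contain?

With n Ly atoms, P(M+2)/P(M) = C(n,1)·p^(n−1)q / p^n = n·q/p = n · 0.27084/0.72916.
n = 1.857 × 0.72916/0.27084 = 5.00 ≈ 5

5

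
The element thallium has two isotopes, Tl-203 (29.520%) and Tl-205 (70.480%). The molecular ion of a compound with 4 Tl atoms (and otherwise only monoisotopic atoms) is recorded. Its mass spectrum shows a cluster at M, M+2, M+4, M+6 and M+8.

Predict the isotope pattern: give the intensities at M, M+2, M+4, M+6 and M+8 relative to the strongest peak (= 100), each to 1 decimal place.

Each Tl atom is independently Tl-203 (p = 0.29520) or Tl-205 (q = 0.70480); the cluster is the binomial expansion (p + q)^4.
P(M) = 0.29520^4 = 0.007594
P(M+2) = 4 × 0.29520^3 × 0.70480^1 = 0.072523
P(M+4) = 6 × 0.29520^2 × 0.70480^2 = 0.259726
P(M+6) = 4 × 0.29520^1 × 0.70480^3 = 0.413403
P(M+8) = 0.70480^4 = 0.246754
The M+6 peak is largest (0.413403); scaling to 100 gives 1.8 : 17.5 : 62.8 : 100.0 : 59.7.

1.8 : 17.5 : 62.8 : 100.0 : 59.7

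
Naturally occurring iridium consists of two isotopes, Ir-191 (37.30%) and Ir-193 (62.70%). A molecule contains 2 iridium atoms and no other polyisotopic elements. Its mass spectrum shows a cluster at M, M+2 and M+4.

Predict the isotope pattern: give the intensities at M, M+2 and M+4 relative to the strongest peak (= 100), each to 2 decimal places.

29.74 : 100.00 : 84.05

The 2 Ir atoms are independent, so intensities follow the terms of (0.3730 + 0.6270)^2.
P(M) = 0.3730^2 = 0.139129
P(M+2) = 2 × 0.3730^1 × 0.6270^1 = 0.467742
P(M+4) = 0.6270^2 = 0.393129
The M+2 peak is largest (0.467742); scaling to 100 gives 29.74 : 100.00 : 84.05.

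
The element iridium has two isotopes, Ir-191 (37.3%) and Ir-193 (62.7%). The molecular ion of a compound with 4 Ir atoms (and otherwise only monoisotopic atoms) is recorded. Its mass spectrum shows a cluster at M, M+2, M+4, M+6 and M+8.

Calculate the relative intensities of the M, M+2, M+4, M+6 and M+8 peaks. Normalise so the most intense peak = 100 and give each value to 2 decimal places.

5.26 : 35.39 : 89.23 : 100.00 : 42.02

The 4 Ir atoms are independent, so intensities follow the terms of (0.373 + 0.627)^4.
P(M) = 0.373^4 = 0.019357
P(M+2) = 4 × 0.373^3 × 0.627^1 = 0.130153
P(M+4) = 6 × 0.373^2 × 0.627^2 = 0.328174
P(M+6) = 4 × 0.373^1 × 0.627^3 = 0.367766
P(M+8) = 0.627^4 = 0.154550
The M+6 peak is largest (0.367766); scaling to 100 gives 5.26 : 35.39 : 89.23 : 100.00 : 42.02.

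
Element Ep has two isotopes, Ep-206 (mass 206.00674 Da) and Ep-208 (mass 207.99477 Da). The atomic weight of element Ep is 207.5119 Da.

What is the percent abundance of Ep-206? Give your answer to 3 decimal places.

24.289%

Writing the weighted mean with unknown fraction x of Ep-206:
206.00674·x + 207.99477·(1 − x) = 207.5119
(206.00674 − 207.99477)·x = 207.5119 − 207.99477
x = -0.48287 / -1.98803 = 0.24289 → 24.289% Ep-206, 75.711% Ep-208.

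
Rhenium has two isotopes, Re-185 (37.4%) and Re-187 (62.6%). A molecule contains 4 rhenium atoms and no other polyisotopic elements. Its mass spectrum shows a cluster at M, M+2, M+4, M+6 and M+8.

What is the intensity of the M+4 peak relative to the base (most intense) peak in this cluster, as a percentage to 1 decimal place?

Term probabilities: M 0.0196, M+2 0.1310, M+4 0.3289, M+6 0.3670, M+8 0.1536. Base peak = M+6.
P(M+6) = C(4,3) × 0.374^1 × 0.626^3 = 4 × 0.3740 × 0.24531438 = 0.366990 (base)
P(M+4) = C(4,2) × 0.374^2 × 0.626^2 = 6 × 0.139876 × 0.391876 = 0.328884
Relative intensity = 0.328884 / 0.366990 × 100 = 89.6

89.6%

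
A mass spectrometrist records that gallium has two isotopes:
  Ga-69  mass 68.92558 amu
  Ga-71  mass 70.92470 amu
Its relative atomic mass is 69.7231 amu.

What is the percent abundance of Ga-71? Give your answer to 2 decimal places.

Let x be the fractional abundance of Ga-69; then Ga-71 has abundance 1 − x.
68.92558·x + 70.92470·(1 − x) = 69.7231
(68.92558 − 70.92470)·x = 69.7231 − 70.92470
x = -1.20160 / -1.99912 = 0.60106 → 60.11% Ga-69, 39.89% Ga-71.

39.89%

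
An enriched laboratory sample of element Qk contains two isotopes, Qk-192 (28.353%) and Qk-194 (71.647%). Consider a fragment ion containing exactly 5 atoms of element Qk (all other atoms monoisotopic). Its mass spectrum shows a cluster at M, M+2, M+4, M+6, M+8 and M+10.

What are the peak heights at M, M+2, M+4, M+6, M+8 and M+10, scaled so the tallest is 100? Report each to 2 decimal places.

0.49 : 6.20 : 31.32 : 79.15 : 100.00 : 50.54

Each Qk atom is independently Qk-192 (p = 0.28353) or Qk-194 (q = 0.71647); the cluster is the binomial expansion (p + q)^5.
P(M) = 0.28353^5 = 0.001832
P(M+2) = 5 × 0.28353^4 × 0.71647^1 = 0.023151
P(M+4) = 10 × 0.28353^3 × 0.71647^2 = 0.117002
P(M+6) = 10 × 0.28353^2 × 0.71647^3 = 0.295660
P(M+8) = 5 × 0.28353^1 × 0.71647^4 = 0.373561
P(M+10) = 0.71647^5 = 0.188795
The M+8 peak is largest (0.373561); scaling to 100 gives 0.49 : 6.20 : 31.32 : 79.15 : 100.00 : 50.54.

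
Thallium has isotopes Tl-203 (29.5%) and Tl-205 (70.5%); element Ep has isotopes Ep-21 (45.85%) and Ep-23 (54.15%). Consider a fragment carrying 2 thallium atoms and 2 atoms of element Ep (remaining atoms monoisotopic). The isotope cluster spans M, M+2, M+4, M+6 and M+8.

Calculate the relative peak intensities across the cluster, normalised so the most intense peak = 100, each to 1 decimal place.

5.0 : 35.4 : 91.3 : 100.0 : 39.5

Thallium pattern (n=2): 0.087025 : 0.41595 : 0.497025
Element Ep pattern (n=2): 0.21022225 : 0.4965555 : 0.29322225
Convolve the two distributions (both contribute in 2-u steps):
  M: 0.087025×0.21022225 = 0.018295
  M+2: 0.087025×0.4965555 + 0.41595×0.21022225 = 0.130655
  M+4: 0.087025×0.29322225 + 0.41595×0.4965555 + 0.497025×0.21022225 = 0.336546
  M+6: 0.41595×0.29322225 + 0.497025×0.4965555 = 0.368766
  M+8: 0.497025×0.29322225 = 0.145739
Scale to base peak (0.368766) = 100: 5.0 : 35.4 : 91.3 : 100.0 : 39.5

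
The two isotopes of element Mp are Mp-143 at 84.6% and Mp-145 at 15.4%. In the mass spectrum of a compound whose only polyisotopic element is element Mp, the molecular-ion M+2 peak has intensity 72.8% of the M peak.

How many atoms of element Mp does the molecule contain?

4

The M+2/M ratio from n Mp atoms is n · q/p = n · 0.154/0.846.
n = 0.728 × 0.846/0.154 = 4.00 ≈ 4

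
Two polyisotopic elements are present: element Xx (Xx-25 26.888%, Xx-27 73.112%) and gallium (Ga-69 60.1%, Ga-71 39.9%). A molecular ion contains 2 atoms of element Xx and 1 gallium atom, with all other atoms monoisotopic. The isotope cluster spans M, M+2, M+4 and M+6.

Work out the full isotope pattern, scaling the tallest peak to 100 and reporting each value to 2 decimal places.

Element Xx pattern (n=2): 0.07229645 : 0.39316709 : 0.53453645
Gallium pattern (n=1): 0.6010 : 0.3990
Convolve the two distributions (both contribute in 2-u steps):
  M: 0.07229645×0.6010 = 0.043450
  M+2: 0.07229645×0.3990 + 0.39316709×0.6010 = 0.265140
  M+4: 0.39316709×0.3990 + 0.53453645×0.6010 = 0.478130
  M+6: 0.53453645×0.3990 = 0.213280
Scale to base peak (0.478130) = 100: 9.09 : 55.45 : 100.00 : 44.61

9.09 : 55.45 : 100.00 : 44.61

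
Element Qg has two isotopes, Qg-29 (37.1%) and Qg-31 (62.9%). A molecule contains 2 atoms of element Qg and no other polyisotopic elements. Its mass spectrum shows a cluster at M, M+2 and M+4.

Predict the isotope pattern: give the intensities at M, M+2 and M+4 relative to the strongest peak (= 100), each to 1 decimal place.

29.5 : 100.0 : 84.8

The 2 Qg atoms are independent, so intensities follow the terms of (0.371 + 0.629)^2.
P(M) = 0.371^2 = 0.137641
P(M+2) = 2 × 0.371^1 × 0.629^1 = 0.466718
P(M+4) = 0.629^2 = 0.395641
The M+2 peak is largest (0.466718); scaling to 100 gives 29.5 : 100.0 : 84.8.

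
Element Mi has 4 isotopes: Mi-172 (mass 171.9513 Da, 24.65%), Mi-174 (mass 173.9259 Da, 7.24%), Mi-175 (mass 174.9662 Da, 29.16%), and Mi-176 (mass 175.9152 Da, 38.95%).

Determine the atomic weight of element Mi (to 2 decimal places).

Average mass = Σ (abundance × isotope mass) = 0.2465 × 171.9513 + 0.0724 × 173.9259 + 0.2916 × 174.9662 + 0.3895 × 175.9152
= 42.38600 + 12.59224 + 51.02014 + 68.51897 = 174.51735 Da

174.52 Da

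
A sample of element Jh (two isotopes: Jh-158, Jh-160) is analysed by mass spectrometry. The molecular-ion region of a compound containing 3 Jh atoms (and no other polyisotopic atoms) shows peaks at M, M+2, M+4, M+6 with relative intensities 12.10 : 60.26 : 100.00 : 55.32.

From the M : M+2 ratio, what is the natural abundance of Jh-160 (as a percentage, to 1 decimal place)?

If p is the fraction of Jh that is Jh-158, then I(M+2)/I(M) = [C(3,1)·p^2·(1−p)] / p^3 = 3·(1−p)/p = 60.26/12.10 = 4.9802
(1−p)/p = 4.9802/3 = 1.6601  ⇒  p = 1/(1 + 1.6601) = 0.3759
Jh-158: 37.6%, Jh-160: 62.4%.

62.4%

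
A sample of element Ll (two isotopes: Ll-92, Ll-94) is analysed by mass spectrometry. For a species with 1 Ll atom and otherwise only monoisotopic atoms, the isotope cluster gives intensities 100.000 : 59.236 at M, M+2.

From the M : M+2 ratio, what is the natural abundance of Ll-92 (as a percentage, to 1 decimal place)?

62.8%

Write p for the Ll-92 fraction. I(M+2)/I(M) = [C(1,1)·p^0·(1−p)] / p^1 = 1·(1−p)/p = 59.236/100.000 = 0.5924
(1−p)/p = 0.5924/1 = 0.5924  ⇒  p = 1/(1 + 0.5924) = 0.6280
Ll-92: 62.8%, Ll-94: 37.2%.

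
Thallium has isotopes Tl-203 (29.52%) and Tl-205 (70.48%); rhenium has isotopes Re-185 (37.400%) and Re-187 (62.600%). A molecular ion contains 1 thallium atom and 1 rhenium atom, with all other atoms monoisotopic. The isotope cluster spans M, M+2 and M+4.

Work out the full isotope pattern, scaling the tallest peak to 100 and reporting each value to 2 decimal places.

24.62 : 100.00 : 98.40

Thallium pattern (n=1): 0.2952 : 0.7048
Rhenium pattern (n=1): 0.3740 : 0.6260
Convolve the two distributions (both contribute in 2-u steps):
  M: 0.2952×0.3740 = 0.110405
  M+2: 0.2952×0.6260 + 0.7048×0.3740 = 0.448390
  M+4: 0.7048×0.6260 = 0.441205
Scale to base peak (0.448390) = 100: 24.62 : 100.00 : 98.40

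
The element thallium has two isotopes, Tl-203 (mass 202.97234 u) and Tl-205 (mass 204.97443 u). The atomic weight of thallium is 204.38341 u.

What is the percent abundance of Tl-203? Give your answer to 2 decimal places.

29.52%

With x = fraction of Tl-203 (so Tl-205 is 1 − x):
202.97234·x + 204.97443·(1 − x) = 204.38341
(202.97234 − 204.97443)·x = 204.38341 − 204.97443
x = -0.59102 / -2.00209 = 0.29520 → 29.52% Tl-203, 70.48% Tl-205.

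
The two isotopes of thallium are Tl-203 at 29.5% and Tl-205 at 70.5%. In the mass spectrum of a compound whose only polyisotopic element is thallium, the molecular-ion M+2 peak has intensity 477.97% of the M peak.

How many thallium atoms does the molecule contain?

For n independent Tl atoms, I(M+2)/I(M) = n · (abundance Tl-205) / (abundance Tl-203) = n · 0.705/0.295.
n = 4.7797 × 0.295/0.705 = 2.00 ≈ 2

2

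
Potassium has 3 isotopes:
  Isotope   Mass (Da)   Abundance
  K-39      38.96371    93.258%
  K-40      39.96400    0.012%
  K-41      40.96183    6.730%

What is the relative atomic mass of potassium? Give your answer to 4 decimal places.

39.0983 Da

Ar = Σ fᵢ·mᵢ = 0.93258 × 38.96371 + 0.00012 × 39.96400 + 0.06730 × 40.96183
= 36.336777 + 0.004796 + 2.756731 = 39.098304 Da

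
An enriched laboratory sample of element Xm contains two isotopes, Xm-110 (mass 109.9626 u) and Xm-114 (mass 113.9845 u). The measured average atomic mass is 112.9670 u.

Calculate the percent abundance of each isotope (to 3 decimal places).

Let x be the fractional abundance of Xm-110; then Xm-114 has abundance 1 − x.
109.9626·x + 113.9845·(1 − x) = 112.9670
(109.9626 − 113.9845)·x = 112.9670 − 113.9845
x = -1.0175 / -4.0219 = 0.25299 → 25.299% Xm-110, 74.701% Xm-114.

Xm-110: 25.299%, Xm-114: 74.701%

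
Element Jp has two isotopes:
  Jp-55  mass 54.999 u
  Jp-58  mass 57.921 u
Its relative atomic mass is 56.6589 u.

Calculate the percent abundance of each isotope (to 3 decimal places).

With x = fraction of Jp-55 (so Jp-58 is 1 − x):
54.999·x + 57.921·(1 − x) = 56.6589
(54.999 − 57.921)·x = 56.6589 − 57.921
x = -1.2621 / -2.922 = 0.43193 → 43.193% Jp-55, 56.807% Jp-58.

Jp-55: 43.193%, Jp-58: 56.807%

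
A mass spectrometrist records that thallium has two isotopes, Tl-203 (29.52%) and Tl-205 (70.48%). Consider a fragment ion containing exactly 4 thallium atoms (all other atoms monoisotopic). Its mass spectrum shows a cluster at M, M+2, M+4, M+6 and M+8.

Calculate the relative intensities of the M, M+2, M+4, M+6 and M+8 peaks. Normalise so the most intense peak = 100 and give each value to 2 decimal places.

Each Tl atom is independently Tl-203 (p = 0.2952) or Tl-205 (q = 0.7048); the cluster is the binomial expansion (p + q)^4.
P(M) = 0.2952^4 = 0.007594
P(M+2) = 4 × 0.2952^3 × 0.7048^1 = 0.072523
P(M+4) = 6 × 0.2952^2 × 0.7048^2 = 0.259726
P(M+6) = 4 × 0.2952^1 × 0.7048^3 = 0.413403
P(M+8) = 0.7048^4 = 0.246754
The M+6 peak is largest (0.413403); scaling to 100 gives 1.84 : 17.54 : 62.83 : 100.00 : 59.69.

1.84 : 17.54 : 62.83 : 100.00 : 59.69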